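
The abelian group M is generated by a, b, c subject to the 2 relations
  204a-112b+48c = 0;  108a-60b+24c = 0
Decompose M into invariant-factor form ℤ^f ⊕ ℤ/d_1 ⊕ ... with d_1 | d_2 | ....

rank_ℚ(R)=2; free=3−2=1
SNF(R) diag = [4, 12] → torsion [4, 12]

Answer: M ≅ ℤ^1 ⊕ ℤ/4 ⊕ ℤ/12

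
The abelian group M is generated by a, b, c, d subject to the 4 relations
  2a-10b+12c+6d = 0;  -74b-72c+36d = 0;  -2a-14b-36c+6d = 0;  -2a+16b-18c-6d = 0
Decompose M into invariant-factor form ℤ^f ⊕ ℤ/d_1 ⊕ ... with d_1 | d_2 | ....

Answer: M ≅ ℤ/2 ⊕ ℤ/2 ⊕ ℤ/6 ⊕ ℤ/12

Derivation:
rank_ℚ(R)=4; free=4−4=0
SNF(R) diag = [2, 2, 6, 12] → torsion [2, 2, 6, 12]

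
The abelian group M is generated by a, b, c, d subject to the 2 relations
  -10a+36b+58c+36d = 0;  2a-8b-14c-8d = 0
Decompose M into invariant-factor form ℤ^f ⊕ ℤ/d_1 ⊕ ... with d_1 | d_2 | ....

rank_ℚ(R)=2; free=4−2=2
SNF(R) diag = [2, 4] → torsion [2, 4]

Answer: M ≅ ℤ^2 ⊕ ℤ/2 ⊕ ℤ/4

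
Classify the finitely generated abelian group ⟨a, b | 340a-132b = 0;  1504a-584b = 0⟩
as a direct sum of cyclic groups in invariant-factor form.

Answer: M ≅ ℤ/4 ⊕ ℤ/8

Derivation:
rank_ℚ(R)=2; free=2−2=0
SNF(R) diag = [4, 8] → torsion [4, 8]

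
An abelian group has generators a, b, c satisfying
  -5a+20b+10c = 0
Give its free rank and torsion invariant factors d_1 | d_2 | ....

rank_ℚ(R)=1; free=3−1=2
SNF(R) diag = [5] → torsion [5]

Answer: M ≅ ℤ^2 ⊕ ℤ/5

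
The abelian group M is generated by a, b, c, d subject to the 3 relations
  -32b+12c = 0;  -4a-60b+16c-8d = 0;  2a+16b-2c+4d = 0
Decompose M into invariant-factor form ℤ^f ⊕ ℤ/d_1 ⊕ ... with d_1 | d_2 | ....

Answer: M ≅ ℤ^1 ⊕ ℤ/2 ⊕ ℤ/4 ⊕ ℤ/12

Derivation:
rank_ℚ(R)=3; free=4−3=1
SNF(R) diag = [2, 4, 12] → torsion [2, 4, 12]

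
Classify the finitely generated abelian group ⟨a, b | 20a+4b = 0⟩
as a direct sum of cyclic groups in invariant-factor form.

rank_ℚ(R)=1; free=2−1=1
SNF(R) diag = [4] → torsion [4]

Answer: M ≅ ℤ^1 ⊕ ℤ/4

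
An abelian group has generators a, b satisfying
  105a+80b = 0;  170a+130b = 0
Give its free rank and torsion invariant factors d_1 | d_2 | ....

rank_ℚ(R)=2; free=2−2=0
SNF(R) diag = [5, 10] → torsion [5, 10]

Answer: M ≅ ℤ/5 ⊕ ℤ/10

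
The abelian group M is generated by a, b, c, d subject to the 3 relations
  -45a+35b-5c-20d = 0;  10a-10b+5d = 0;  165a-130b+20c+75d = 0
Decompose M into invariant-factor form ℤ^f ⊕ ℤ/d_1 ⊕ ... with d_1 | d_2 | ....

rank_ℚ(R)=3; free=4−3=1
SNF(R) diag = [5, 5, 5] → torsion [5, 5, 5]

Answer: M ≅ ℤ^1 ⊕ ℤ/5 ⊕ ℤ/5 ⊕ ℤ/5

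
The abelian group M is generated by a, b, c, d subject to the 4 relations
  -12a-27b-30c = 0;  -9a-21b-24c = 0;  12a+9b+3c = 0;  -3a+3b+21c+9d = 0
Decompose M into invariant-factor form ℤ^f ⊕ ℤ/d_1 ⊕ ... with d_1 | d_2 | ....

rank_ℚ(R)=4; free=4−4=0
SNF(R) diag = [3, 3, 9, 9] → torsion [3, 3, 9, 9]

Answer: M ≅ ℤ/3 ⊕ ℤ/3 ⊕ ℤ/9 ⊕ ℤ/9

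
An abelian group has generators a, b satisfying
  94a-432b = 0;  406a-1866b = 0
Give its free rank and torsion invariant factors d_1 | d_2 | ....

rank_ℚ(R)=2; free=2−2=0
SNF(R) diag = [2, 6] → torsion [2, 6]

Answer: M ≅ ℤ/2 ⊕ ℤ/6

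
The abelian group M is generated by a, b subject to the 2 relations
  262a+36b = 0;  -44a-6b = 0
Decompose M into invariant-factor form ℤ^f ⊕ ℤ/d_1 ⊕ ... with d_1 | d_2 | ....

rank_ℚ(R)=2; free=2−2=0
SNF(R) diag = [2, 6] → torsion [2, 6]

Answer: M ≅ ℤ/2 ⊕ ℤ/6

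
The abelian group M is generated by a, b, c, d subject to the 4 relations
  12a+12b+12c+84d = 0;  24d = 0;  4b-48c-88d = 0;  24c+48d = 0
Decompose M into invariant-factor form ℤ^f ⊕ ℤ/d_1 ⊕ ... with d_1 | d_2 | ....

Answer: M ≅ ℤ/4 ⊕ ℤ/12 ⊕ ℤ/24 ⊕ ℤ/24

Derivation:
rank_ℚ(R)=4; free=4−4=0
SNF(R) diag = [4, 12, 24, 24] → torsion [4, 12, 24, 24]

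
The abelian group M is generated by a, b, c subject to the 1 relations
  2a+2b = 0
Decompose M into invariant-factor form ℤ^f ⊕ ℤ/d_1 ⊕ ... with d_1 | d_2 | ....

Answer: M ≅ ℤ^2 ⊕ ℤ/2

Derivation:
rank_ℚ(R)=1; free=3−1=2
SNF(R) diag = [2] → torsion [2]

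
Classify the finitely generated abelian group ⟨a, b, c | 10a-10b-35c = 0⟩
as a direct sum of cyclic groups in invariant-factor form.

rank_ℚ(R)=1; free=3−1=2
SNF(R) diag = [5] → torsion [5]

Answer: M ≅ ℤ^2 ⊕ ℤ/5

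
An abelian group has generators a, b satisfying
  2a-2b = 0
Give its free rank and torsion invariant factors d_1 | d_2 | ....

rank_ℚ(R)=1; free=2−1=1
SNF(R) diag = [2] → torsion [2]

Answer: M ≅ ℤ^1 ⊕ ℤ/2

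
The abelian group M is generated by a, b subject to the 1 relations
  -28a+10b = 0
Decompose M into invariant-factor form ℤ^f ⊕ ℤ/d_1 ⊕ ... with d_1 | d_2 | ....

rank_ℚ(R)=1; free=2−1=1
SNF(R) diag = [2] → torsion [2]

Answer: M ≅ ℤ^1 ⊕ ℤ/2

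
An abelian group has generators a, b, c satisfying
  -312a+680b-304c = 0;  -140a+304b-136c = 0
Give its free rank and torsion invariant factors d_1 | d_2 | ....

rank_ℚ(R)=2; free=3−2=1
SNF(R) diag = [4, 8] → torsion [4, 8]

Answer: M ≅ ℤ^1 ⊕ ℤ/4 ⊕ ℤ/8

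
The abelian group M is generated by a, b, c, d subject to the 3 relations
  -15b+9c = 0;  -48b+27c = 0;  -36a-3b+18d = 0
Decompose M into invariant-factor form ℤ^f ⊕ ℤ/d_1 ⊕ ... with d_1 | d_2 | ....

Answer: M ≅ ℤ^1 ⊕ ℤ/3 ⊕ ℤ/9 ⊕ ℤ/18

Derivation:
rank_ℚ(R)=3; free=4−3=1
SNF(R) diag = [3, 9, 18] → torsion [3, 9, 18]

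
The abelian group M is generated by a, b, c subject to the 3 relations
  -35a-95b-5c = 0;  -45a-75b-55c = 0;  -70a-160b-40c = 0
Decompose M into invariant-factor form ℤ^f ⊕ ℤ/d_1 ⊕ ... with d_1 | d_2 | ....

Answer: M ≅ ℤ/5 ⊕ ℤ/10 ⊕ ℤ/30

Derivation:
rank_ℚ(R)=3; free=3−3=0
SNF(R) diag = [5, 10, 30] → torsion [5, 10, 30]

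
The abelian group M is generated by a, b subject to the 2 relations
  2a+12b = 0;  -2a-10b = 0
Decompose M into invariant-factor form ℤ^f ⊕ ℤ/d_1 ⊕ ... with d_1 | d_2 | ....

Answer: M ≅ ℤ/2 ⊕ ℤ/2

Derivation:
rank_ℚ(R)=2; free=2−2=0
SNF(R) diag = [2, 2] → torsion [2, 2]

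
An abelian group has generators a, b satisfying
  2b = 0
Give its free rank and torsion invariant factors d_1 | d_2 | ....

rank_ℚ(R)=1; free=2−1=1
SNF(R) diag = [2] → torsion [2]

Answer: M ≅ ℤ^1 ⊕ ℤ/2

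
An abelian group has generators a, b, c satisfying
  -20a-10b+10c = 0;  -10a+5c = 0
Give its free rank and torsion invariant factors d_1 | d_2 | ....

Answer: M ≅ ℤ^1 ⊕ ℤ/5 ⊕ ℤ/10

Derivation:
rank_ℚ(R)=2; free=3−2=1
SNF(R) diag = [5, 10] → torsion [5, 10]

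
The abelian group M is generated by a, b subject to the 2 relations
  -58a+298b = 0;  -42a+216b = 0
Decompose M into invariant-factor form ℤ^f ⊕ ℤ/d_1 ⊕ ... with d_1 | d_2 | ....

Answer: M ≅ ℤ/2 ⊕ ℤ/6

Derivation:
rank_ℚ(R)=2; free=2−2=0
SNF(R) diag = [2, 6] → torsion [2, 6]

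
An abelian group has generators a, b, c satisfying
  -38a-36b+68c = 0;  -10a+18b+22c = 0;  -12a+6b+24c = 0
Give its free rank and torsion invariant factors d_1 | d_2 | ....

rank_ℚ(R)=3; free=3−3=0
SNF(R) diag = [2, 6, 6] → torsion [2, 6, 6]

Answer: M ≅ ℤ/2 ⊕ ℤ/6 ⊕ ℤ/6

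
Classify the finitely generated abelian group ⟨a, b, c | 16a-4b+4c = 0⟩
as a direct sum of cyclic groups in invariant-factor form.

Answer: M ≅ ℤ^2 ⊕ ℤ/4

Derivation:
rank_ℚ(R)=1; free=3−1=2
SNF(R) diag = [4] → torsion [4]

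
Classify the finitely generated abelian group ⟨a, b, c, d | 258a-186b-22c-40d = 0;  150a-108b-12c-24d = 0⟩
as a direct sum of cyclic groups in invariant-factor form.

rank_ℚ(R)=2; free=4−2=2
SNF(R) diag = [2, 6] → torsion [2, 6]

Answer: M ≅ ℤ^2 ⊕ ℤ/2 ⊕ ℤ/6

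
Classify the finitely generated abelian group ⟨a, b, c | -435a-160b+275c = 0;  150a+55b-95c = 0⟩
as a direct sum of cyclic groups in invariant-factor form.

Answer: M ≅ ℤ^1 ⊕ ℤ/5 ⊕ ℤ/15

Derivation:
rank_ℚ(R)=2; free=3−2=1
SNF(R) diag = [5, 15] → torsion [5, 15]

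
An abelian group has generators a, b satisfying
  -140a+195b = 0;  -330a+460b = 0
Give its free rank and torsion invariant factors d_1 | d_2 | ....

rank_ℚ(R)=2; free=2−2=0
SNF(R) diag = [5, 10] → torsion [5, 10]

Answer: M ≅ ℤ/5 ⊕ ℤ/10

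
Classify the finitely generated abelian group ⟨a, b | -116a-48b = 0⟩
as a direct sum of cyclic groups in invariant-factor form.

Answer: M ≅ ℤ^1 ⊕ ℤ/4

Derivation:
rank_ℚ(R)=1; free=2−1=1
SNF(R) diag = [4] → torsion [4]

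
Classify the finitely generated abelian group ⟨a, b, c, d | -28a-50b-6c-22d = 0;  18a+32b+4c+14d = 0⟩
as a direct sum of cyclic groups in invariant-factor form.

Answer: M ≅ ℤ^2 ⊕ ℤ/2 ⊕ ℤ/2

Derivation:
rank_ℚ(R)=2; free=4−2=2
SNF(R) diag = [2, 2] → torsion [2, 2]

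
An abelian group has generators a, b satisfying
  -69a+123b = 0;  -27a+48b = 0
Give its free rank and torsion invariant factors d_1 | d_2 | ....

Answer: M ≅ ℤ/3 ⊕ ℤ/3

Derivation:
rank_ℚ(R)=2; free=2−2=0
SNF(R) diag = [3, 3] → torsion [3, 3]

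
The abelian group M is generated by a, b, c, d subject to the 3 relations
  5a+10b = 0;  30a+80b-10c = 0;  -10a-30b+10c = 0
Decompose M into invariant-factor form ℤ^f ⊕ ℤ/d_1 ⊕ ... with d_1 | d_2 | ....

Answer: M ≅ ℤ^1 ⊕ ℤ/5 ⊕ ℤ/10 ⊕ ℤ/10

Derivation:
rank_ℚ(R)=3; free=4−3=1
SNF(R) diag = [5, 10, 10] → torsion [5, 10, 10]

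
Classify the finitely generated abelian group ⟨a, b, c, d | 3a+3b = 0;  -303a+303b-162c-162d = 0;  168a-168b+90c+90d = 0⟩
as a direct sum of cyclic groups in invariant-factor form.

Answer: M ≅ ℤ^1 ⊕ ℤ/3 ⊕ ℤ/6 ⊕ ℤ/18

Derivation:
rank_ℚ(R)=3; free=4−3=1
SNF(R) diag = [3, 6, 18] → torsion [3, 6, 18]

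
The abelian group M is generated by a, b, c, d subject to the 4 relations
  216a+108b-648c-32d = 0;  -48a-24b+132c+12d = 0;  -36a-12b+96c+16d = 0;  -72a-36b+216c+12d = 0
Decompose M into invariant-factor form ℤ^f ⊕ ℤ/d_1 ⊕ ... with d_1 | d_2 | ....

Answer: M ≅ ℤ/4 ⊕ ℤ/12 ⊕ ℤ/12 ⊕ ℤ/36

Derivation:
rank_ℚ(R)=4; free=4−4=0
SNF(R) diag = [4, 12, 12, 36] → torsion [4, 12, 12, 36]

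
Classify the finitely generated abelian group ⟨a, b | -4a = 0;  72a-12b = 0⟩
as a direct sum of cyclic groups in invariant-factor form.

Answer: M ≅ ℤ/4 ⊕ ℤ/12

Derivation:
rank_ℚ(R)=2; free=2−2=0
SNF(R) diag = [4, 12] → torsion [4, 12]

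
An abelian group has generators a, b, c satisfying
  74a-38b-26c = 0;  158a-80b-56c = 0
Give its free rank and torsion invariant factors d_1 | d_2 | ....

Answer: M ≅ ℤ^1 ⊕ ℤ/2 ⊕ ℤ/6

Derivation:
rank_ℚ(R)=2; free=3−2=1
SNF(R) diag = [2, 6] → torsion [2, 6]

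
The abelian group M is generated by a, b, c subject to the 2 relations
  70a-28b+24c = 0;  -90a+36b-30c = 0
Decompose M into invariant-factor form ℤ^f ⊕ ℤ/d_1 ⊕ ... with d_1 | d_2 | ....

Answer: M ≅ ℤ^1 ⊕ ℤ/2 ⊕ ℤ/6

Derivation:
rank_ℚ(R)=2; free=3−2=1
SNF(R) diag = [2, 6] → torsion [2, 6]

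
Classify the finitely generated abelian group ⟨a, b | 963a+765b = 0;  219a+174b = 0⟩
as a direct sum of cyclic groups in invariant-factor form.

Answer: M ≅ ℤ/3 ⊕ ℤ/9

Derivation:
rank_ℚ(R)=2; free=2−2=0
SNF(R) diag = [3, 9] → torsion [3, 9]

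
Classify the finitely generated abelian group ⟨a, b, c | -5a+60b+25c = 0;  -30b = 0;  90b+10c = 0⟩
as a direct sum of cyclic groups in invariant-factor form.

rank_ℚ(R)=3; free=3−3=0
SNF(R) diag = [5, 10, 30] → torsion [5, 10, 30]

Answer: M ≅ ℤ/5 ⊕ ℤ/10 ⊕ ℤ/30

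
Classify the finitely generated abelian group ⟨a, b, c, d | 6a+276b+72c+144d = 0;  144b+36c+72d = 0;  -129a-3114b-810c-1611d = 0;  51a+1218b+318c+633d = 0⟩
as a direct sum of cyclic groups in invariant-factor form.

rank_ℚ(R)=4; free=4−4=0
SNF(R) diag = [3, 6, 12, 36] → torsion [3, 6, 12, 36]

Answer: M ≅ ℤ/3 ⊕ ℤ/6 ⊕ ℤ/12 ⊕ ℤ/36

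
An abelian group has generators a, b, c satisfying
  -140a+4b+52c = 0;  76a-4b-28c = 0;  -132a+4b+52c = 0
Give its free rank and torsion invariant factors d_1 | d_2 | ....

Answer: M ≅ ℤ/4 ⊕ ℤ/8 ⊕ ℤ/24

Derivation:
rank_ℚ(R)=3; free=3−3=0
SNF(R) diag = [4, 8, 24] → torsion [4, 8, 24]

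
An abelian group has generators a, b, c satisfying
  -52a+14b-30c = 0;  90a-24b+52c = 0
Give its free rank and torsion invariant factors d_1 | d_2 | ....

Answer: M ≅ ℤ^1 ⊕ ℤ/2 ⊕ ℤ/2

Derivation:
rank_ℚ(R)=2; free=3−2=1
SNF(R) diag = [2, 2] → torsion [2, 2]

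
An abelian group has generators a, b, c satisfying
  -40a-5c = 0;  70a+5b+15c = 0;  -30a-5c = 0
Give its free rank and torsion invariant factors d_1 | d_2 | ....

rank_ℚ(R)=3; free=3−3=0
SNF(R) diag = [5, 5, 10] → torsion [5, 5, 10]

Answer: M ≅ ℤ/5 ⊕ ℤ/5 ⊕ ℤ/10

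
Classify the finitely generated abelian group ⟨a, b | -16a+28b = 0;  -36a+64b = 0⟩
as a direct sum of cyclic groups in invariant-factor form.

Answer: M ≅ ℤ/4 ⊕ ℤ/4

Derivation:
rank_ℚ(R)=2; free=2−2=0
SNF(R) diag = [4, 4] → torsion [4, 4]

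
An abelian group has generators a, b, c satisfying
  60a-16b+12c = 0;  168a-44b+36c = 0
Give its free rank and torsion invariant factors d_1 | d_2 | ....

rank_ℚ(R)=2; free=3−2=1
SNF(R) diag = [4, 12] → torsion [4, 12]

Answer: M ≅ ℤ^1 ⊕ ℤ/4 ⊕ ℤ/12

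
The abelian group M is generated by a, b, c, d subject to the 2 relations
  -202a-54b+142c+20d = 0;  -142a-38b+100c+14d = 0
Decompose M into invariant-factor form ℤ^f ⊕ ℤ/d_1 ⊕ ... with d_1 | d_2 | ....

Answer: M ≅ ℤ^2 ⊕ ℤ/2 ⊕ ℤ/2

Derivation:
rank_ℚ(R)=2; free=4−2=2
SNF(R) diag = [2, 2] → torsion [2, 2]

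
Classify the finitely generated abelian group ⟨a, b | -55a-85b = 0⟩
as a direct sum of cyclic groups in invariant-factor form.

Answer: M ≅ ℤ^1 ⊕ ℤ/5

Derivation:
rank_ℚ(R)=1; free=2−1=1
SNF(R) diag = [5] → torsion [5]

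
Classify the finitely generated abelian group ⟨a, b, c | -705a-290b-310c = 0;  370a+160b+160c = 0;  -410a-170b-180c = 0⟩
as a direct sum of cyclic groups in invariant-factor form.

rank_ℚ(R)=3; free=3−3=0
SNF(R) diag = [5, 10, 20] → torsion [5, 10, 20]

Answer: M ≅ ℤ/5 ⊕ ℤ/10 ⊕ ℤ/20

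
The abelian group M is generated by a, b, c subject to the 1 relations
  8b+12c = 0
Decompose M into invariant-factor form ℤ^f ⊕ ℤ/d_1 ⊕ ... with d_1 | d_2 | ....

Answer: M ≅ ℤ^2 ⊕ ℤ/4

Derivation:
rank_ℚ(R)=1; free=3−1=2
SNF(R) diag = [4] → torsion [4]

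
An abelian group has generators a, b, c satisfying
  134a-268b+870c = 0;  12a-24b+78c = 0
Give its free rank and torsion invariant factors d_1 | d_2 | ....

rank_ℚ(R)=2; free=3−2=1
SNF(R) diag = [2, 6] → torsion [2, 6]

Answer: M ≅ ℤ^1 ⊕ ℤ/2 ⊕ ℤ/6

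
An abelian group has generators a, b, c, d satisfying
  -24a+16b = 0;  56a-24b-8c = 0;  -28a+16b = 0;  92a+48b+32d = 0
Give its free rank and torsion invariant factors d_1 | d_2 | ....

Answer: M ≅ ℤ/4 ⊕ ℤ/8 ⊕ ℤ/16 ⊕ ℤ/32

Derivation:
rank_ℚ(R)=4; free=4−4=0
SNF(R) diag = [4, 8, 16, 32] → torsion [4, 8, 16, 32]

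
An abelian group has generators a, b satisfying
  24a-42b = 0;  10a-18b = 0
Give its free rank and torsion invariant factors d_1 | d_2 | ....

rank_ℚ(R)=2; free=2−2=0
SNF(R) diag = [2, 6] → torsion [2, 6]

Answer: M ≅ ℤ/2 ⊕ ℤ/6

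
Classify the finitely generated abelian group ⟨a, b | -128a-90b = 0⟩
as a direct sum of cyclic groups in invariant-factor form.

Answer: M ≅ ℤ^1 ⊕ ℤ/2

Derivation:
rank_ℚ(R)=1; free=2−1=1
SNF(R) diag = [2] → torsion [2]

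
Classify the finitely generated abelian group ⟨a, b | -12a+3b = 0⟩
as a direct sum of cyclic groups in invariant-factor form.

Answer: M ≅ ℤ^1 ⊕ ℤ/3

Derivation:
rank_ℚ(R)=1; free=2−1=1
SNF(R) diag = [3] → torsion [3]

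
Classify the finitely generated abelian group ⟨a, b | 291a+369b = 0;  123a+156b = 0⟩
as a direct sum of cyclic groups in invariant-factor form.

Answer: M ≅ ℤ/3 ⊕ ℤ/3

Derivation:
rank_ℚ(R)=2; free=2−2=0
SNF(R) diag = [3, 3] → torsion [3, 3]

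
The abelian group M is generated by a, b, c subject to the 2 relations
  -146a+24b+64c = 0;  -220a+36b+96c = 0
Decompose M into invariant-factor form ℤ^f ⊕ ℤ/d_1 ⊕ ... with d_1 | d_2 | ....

rank_ℚ(R)=2; free=3−2=1
SNF(R) diag = [2, 4] → torsion [2, 4]

Answer: M ≅ ℤ^1 ⊕ ℤ/2 ⊕ ℤ/4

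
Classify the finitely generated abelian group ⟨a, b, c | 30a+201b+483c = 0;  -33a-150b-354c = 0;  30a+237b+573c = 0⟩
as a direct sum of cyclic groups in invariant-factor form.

Answer: M ≅ ℤ/3 ⊕ ℤ/9 ⊕ ℤ/18

Derivation:
rank_ℚ(R)=3; free=3−3=0
SNF(R) diag = [3, 9, 18] → torsion [3, 9, 18]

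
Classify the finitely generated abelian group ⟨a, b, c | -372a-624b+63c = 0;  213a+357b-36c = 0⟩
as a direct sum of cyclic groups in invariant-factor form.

Answer: M ≅ ℤ^1 ⊕ ℤ/3 ⊕ ℤ/9

Derivation:
rank_ℚ(R)=2; free=3−2=1
SNF(R) diag = [3, 9] → torsion [3, 9]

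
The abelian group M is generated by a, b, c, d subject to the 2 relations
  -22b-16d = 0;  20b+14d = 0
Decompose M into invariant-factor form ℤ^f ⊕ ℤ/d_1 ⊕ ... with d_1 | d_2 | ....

Answer: M ≅ ℤ^2 ⊕ ℤ/2 ⊕ ℤ/6

Derivation:
rank_ℚ(R)=2; free=4−2=2
SNF(R) diag = [2, 6] → torsion [2, 6]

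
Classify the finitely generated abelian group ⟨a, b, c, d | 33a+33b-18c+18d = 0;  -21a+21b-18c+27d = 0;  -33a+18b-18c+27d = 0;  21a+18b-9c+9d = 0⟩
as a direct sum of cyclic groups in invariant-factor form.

rank_ℚ(R)=4; free=4−4=0
SNF(R) diag = [3, 3, 9, 9] → torsion [3, 3, 9, 9]

Answer: M ≅ ℤ/3 ⊕ ℤ/3 ⊕ ℤ/9 ⊕ ℤ/9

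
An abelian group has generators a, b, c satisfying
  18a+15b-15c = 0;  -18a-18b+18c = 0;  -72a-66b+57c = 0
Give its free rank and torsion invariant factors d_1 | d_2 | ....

Answer: M ≅ ℤ/3 ⊕ ℤ/9 ⊕ ℤ/18

Derivation:
rank_ℚ(R)=3; free=3−3=0
SNF(R) diag = [3, 9, 18] → torsion [3, 9, 18]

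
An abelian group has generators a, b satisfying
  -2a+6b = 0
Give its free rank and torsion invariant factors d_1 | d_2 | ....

rank_ℚ(R)=1; free=2−1=1
SNF(R) diag = [2] → torsion [2]

Answer: M ≅ ℤ^1 ⊕ ℤ/2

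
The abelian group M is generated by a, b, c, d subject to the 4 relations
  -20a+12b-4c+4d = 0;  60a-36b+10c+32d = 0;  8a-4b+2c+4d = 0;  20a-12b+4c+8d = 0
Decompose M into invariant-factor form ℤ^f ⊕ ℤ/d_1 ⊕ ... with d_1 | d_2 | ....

Answer: M ≅ ℤ/2 ⊕ ℤ/4 ⊕ ℤ/4 ⊕ ℤ/12

Derivation:
rank_ℚ(R)=4; free=4−4=0
SNF(R) diag = [2, 4, 4, 12] → torsion [2, 4, 4, 12]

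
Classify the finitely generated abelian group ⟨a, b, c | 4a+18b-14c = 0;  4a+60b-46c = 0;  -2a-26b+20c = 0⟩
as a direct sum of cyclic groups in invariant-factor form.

rank_ℚ(R)=3; free=3−3=0
SNF(R) diag = [2, 2, 2] → torsion [2, 2, 2]

Answer: M ≅ ℤ/2 ⊕ ℤ/2 ⊕ ℤ/2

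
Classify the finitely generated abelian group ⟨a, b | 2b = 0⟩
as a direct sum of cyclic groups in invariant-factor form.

Answer: M ≅ ℤ^1 ⊕ ℤ/2

Derivation:
rank_ℚ(R)=1; free=2−1=1
SNF(R) diag = [2] → torsion [2]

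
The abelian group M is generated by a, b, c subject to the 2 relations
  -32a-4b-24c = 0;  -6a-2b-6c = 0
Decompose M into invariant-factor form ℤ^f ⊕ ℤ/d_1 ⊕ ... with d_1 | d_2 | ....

Answer: M ≅ ℤ^1 ⊕ ℤ/2 ⊕ ℤ/4

Derivation:
rank_ℚ(R)=2; free=3−2=1
SNF(R) diag = [2, 4] → torsion [2, 4]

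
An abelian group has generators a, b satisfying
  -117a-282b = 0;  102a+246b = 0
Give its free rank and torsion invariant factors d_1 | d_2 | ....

rank_ℚ(R)=2; free=2−2=0
SNF(R) diag = [3, 6] → torsion [3, 6]

Answer: M ≅ ℤ/3 ⊕ ℤ/6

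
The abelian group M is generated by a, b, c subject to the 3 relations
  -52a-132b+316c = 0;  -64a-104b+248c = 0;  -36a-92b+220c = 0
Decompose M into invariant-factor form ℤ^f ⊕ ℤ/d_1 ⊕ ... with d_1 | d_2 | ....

Answer: M ≅ ℤ/4 ⊕ ℤ/8 ⊕ ℤ/24

Derivation:
rank_ℚ(R)=3; free=3−3=0
SNF(R) diag = [4, 8, 24] → torsion [4, 8, 24]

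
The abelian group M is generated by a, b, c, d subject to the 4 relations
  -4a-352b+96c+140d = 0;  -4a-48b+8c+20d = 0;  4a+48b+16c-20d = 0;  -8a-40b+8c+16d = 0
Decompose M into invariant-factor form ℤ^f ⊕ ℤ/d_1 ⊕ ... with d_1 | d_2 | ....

rank_ℚ(R)=4; free=4−4=0
SNF(R) diag = [4, 8, 24, 72] → torsion [4, 8, 24, 72]

Answer: M ≅ ℤ/4 ⊕ ℤ/8 ⊕ ℤ/24 ⊕ ℤ/72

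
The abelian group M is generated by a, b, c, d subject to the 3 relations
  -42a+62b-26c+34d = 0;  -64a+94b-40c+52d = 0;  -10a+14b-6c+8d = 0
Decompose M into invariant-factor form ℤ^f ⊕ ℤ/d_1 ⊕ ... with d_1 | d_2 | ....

Answer: M ≅ ℤ^1 ⊕ ℤ/2 ⊕ ℤ/2 ⊕ ℤ/2

Derivation:
rank_ℚ(R)=3; free=4−3=1
SNF(R) diag = [2, 2, 2] → torsion [2, 2, 2]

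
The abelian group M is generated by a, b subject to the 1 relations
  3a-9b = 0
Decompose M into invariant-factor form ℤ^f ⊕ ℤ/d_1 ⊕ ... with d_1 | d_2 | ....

rank_ℚ(R)=1; free=2−1=1
SNF(R) diag = [3] → torsion [3]

Answer: M ≅ ℤ^1 ⊕ ℤ/3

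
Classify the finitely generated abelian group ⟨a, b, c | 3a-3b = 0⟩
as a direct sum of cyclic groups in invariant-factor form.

rank_ℚ(R)=1; free=3−1=2
SNF(R) diag = [3] → torsion [3]

Answer: M ≅ ℤ^2 ⊕ ℤ/3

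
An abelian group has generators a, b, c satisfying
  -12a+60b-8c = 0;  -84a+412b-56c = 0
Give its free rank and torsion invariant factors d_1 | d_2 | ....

Answer: M ≅ ℤ^1 ⊕ ℤ/4 ⊕ ℤ/8

Derivation:
rank_ℚ(R)=2; free=3−2=1
SNF(R) diag = [4, 8] → torsion [4, 8]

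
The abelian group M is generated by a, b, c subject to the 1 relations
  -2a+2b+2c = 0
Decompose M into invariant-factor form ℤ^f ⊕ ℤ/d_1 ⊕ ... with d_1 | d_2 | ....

Answer: M ≅ ℤ^2 ⊕ ℤ/2

Derivation:
rank_ℚ(R)=1; free=3−1=2
SNF(R) diag = [2] → torsion [2]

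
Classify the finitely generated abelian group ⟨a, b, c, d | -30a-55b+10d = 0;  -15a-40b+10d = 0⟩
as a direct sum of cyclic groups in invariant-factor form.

rank_ℚ(R)=2; free=4−2=2
SNF(R) diag = [5, 15] → torsion [5, 15]

Answer: M ≅ ℤ^2 ⊕ ℤ/5 ⊕ ℤ/15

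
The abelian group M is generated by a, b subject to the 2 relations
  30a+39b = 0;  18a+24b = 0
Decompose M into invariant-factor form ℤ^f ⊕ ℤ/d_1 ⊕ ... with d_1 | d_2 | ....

rank_ℚ(R)=2; free=2−2=0
SNF(R) diag = [3, 6] → torsion [3, 6]

Answer: M ≅ ℤ/3 ⊕ ℤ/6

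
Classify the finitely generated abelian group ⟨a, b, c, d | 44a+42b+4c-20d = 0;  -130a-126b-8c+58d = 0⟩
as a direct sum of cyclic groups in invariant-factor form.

rank_ℚ(R)=2; free=4−2=2
SNF(R) diag = [2, 6] → torsion [2, 6]

Answer: M ≅ ℤ^2 ⊕ ℤ/2 ⊕ ℤ/6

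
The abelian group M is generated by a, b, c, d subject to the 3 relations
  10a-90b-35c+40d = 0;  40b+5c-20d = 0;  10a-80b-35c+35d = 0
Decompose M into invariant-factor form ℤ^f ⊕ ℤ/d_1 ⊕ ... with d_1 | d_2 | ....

Answer: M ≅ ℤ^1 ⊕ ℤ/5 ⊕ ℤ/5 ⊕ ℤ/10

Derivation:
rank_ℚ(R)=3; free=4−3=1
SNF(R) diag = [5, 5, 10] → torsion [5, 5, 10]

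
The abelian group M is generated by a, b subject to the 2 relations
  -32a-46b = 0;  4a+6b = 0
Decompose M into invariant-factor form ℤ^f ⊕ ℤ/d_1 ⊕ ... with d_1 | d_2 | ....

rank_ℚ(R)=2; free=2−2=0
SNF(R) diag = [2, 4] → torsion [2, 4]

Answer: M ≅ ℤ/2 ⊕ ℤ/4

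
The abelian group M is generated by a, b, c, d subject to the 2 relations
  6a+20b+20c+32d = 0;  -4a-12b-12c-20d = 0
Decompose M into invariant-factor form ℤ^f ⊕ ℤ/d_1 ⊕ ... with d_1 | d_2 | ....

Answer: M ≅ ℤ^2 ⊕ ℤ/2 ⊕ ℤ/4

Derivation:
rank_ℚ(R)=2; free=4−2=2
SNF(R) diag = [2, 4] → torsion [2, 4]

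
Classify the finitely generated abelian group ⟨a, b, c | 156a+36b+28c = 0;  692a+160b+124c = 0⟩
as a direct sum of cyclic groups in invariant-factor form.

Answer: M ≅ ℤ^1 ⊕ ℤ/4 ⊕ ℤ/4

Derivation:
rank_ℚ(R)=2; free=3−2=1
SNF(R) diag = [4, 4] → torsion [4, 4]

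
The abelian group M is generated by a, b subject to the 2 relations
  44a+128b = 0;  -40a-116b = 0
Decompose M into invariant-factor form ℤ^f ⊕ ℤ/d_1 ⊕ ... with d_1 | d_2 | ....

Answer: M ≅ ℤ/4 ⊕ ℤ/4

Derivation:
rank_ℚ(R)=2; free=2−2=0
SNF(R) diag = [4, 4] → torsion [4, 4]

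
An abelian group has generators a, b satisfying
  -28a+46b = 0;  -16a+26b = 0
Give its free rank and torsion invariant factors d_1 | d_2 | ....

rank_ℚ(R)=2; free=2−2=0
SNF(R) diag = [2, 4] → torsion [2, 4]

Answer: M ≅ ℤ/2 ⊕ ℤ/4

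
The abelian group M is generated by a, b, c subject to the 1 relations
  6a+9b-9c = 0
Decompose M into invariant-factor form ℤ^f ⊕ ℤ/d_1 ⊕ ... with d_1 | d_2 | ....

rank_ℚ(R)=1; free=3−1=2
SNF(R) diag = [3] → torsion [3]

Answer: M ≅ ℤ^2 ⊕ ℤ/3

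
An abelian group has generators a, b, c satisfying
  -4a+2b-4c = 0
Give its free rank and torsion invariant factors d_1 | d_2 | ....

rank_ℚ(R)=1; free=3−1=2
SNF(R) diag = [2] → torsion [2]

Answer: M ≅ ℤ^2 ⊕ ℤ/2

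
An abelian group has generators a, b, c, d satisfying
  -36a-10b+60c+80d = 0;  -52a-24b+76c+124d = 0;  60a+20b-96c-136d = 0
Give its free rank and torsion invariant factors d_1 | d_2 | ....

Answer: M ≅ ℤ^1 ⊕ ℤ/2 ⊕ ℤ/4 ⊕ ℤ/12

Derivation:
rank_ℚ(R)=3; free=4−3=1
SNF(R) diag = [2, 4, 12] → torsion [2, 4, 12]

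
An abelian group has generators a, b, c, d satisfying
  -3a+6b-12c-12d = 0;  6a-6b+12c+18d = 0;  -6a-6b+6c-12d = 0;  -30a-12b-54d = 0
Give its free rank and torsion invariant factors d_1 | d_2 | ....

Answer: M ≅ ℤ/3 ⊕ ℤ/6 ⊕ ℤ/6 ⊕ ℤ/18

Derivation:
rank_ℚ(R)=4; free=4−4=0
SNF(R) diag = [3, 6, 6, 18] → torsion [3, 6, 6, 18]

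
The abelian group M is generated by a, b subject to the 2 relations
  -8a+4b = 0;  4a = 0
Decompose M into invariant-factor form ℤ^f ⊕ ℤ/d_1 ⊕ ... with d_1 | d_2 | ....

rank_ℚ(R)=2; free=2−2=0
SNF(R) diag = [4, 4] → torsion [4, 4]

Answer: M ≅ ℤ/4 ⊕ ℤ/4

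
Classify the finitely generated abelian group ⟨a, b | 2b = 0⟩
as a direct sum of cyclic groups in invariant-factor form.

Answer: M ≅ ℤ^1 ⊕ ℤ/2

Derivation:
rank_ℚ(R)=1; free=2−1=1
SNF(R) diag = [2] → torsion [2]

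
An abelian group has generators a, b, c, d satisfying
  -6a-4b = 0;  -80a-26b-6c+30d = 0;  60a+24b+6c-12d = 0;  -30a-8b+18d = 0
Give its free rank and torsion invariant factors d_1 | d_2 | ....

Answer: M ≅ ℤ/2 ⊕ ℤ/2 ⊕ ℤ/6 ⊕ ℤ/18

Derivation:
rank_ℚ(R)=4; free=4−4=0
SNF(R) diag = [2, 2, 6, 18] → torsion [2, 2, 6, 18]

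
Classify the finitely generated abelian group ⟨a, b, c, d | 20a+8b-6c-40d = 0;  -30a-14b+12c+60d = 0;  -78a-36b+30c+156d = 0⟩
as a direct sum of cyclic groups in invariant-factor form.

rank_ℚ(R)=3; free=4−3=1
SNF(R) diag = [2, 2, 6] → torsion [2, 2, 6]

Answer: M ≅ ℤ^1 ⊕ ℤ/2 ⊕ ℤ/2 ⊕ ℤ/6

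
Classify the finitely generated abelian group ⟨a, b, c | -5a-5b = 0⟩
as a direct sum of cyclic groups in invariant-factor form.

Answer: M ≅ ℤ^2 ⊕ ℤ/5

Derivation:
rank_ℚ(R)=1; free=3−1=2
SNF(R) diag = [5] → torsion [5]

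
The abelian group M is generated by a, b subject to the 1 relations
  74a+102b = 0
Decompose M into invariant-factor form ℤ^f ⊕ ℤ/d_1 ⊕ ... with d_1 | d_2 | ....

rank_ℚ(R)=1; free=2−1=1
SNF(R) diag = [2] → torsion [2]

Answer: M ≅ ℤ^1 ⊕ ℤ/2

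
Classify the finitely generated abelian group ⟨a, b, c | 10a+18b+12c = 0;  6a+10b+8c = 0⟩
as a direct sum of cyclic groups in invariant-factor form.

Answer: M ≅ ℤ^1 ⊕ ℤ/2 ⊕ ℤ/4

Derivation:
rank_ℚ(R)=2; free=3−2=1
SNF(R) diag = [2, 4] → torsion [2, 4]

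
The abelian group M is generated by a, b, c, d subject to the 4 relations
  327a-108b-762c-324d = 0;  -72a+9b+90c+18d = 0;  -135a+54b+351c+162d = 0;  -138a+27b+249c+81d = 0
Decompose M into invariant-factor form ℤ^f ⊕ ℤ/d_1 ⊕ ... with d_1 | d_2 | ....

rank_ℚ(R)=4; free=4−4=0
SNF(R) diag = [3, 9, 27, 27] → torsion [3, 9, 27, 27]

Answer: M ≅ ℤ/3 ⊕ ℤ/9 ⊕ ℤ/27 ⊕ ℤ/27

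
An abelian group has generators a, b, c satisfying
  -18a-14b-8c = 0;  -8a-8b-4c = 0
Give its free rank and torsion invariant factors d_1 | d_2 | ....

Answer: M ≅ ℤ^1 ⊕ ℤ/2 ⊕ ℤ/4

Derivation:
rank_ℚ(R)=2; free=3−2=1
SNF(R) diag = [2, 4] → torsion [2, 4]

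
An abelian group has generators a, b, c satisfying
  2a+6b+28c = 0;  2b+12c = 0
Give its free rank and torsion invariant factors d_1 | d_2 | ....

rank_ℚ(R)=2; free=3−2=1
SNF(R) diag = [2, 2] → torsion [2, 2]

Answer: M ≅ ℤ^1 ⊕ ℤ/2 ⊕ ℤ/2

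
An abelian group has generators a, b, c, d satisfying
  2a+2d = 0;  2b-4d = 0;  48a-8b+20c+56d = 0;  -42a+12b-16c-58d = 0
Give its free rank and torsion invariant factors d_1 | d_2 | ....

Answer: M ≅ ℤ/2 ⊕ ℤ/2 ⊕ ℤ/4 ⊕ ℤ/8

Derivation:
rank_ℚ(R)=4; free=4−4=0
SNF(R) diag = [2, 2, 4, 8] → torsion [2, 2, 4, 8]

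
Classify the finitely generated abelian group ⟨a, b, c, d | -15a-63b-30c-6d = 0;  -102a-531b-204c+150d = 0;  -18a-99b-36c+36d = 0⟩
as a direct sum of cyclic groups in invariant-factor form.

Answer: M ≅ ℤ^1 ⊕ ℤ/3 ⊕ ℤ/9 ⊕ ℤ/18

Derivation:
rank_ℚ(R)=3; free=4−3=1
SNF(R) diag = [3, 9, 18] → torsion [3, 9, 18]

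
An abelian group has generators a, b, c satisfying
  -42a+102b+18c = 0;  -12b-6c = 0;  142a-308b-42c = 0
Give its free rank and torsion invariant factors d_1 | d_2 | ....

Answer: M ≅ ℤ/2 ⊕ ℤ/6 ⊕ ℤ/18

Derivation:
rank_ℚ(R)=3; free=3−3=0
SNF(R) diag = [2, 6, 18] → torsion [2, 6, 18]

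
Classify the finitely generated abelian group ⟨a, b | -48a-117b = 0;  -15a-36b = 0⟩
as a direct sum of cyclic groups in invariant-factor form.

Answer: M ≅ ℤ/3 ⊕ ℤ/9

Derivation:
rank_ℚ(R)=2; free=2−2=0
SNF(R) diag = [3, 9] → torsion [3, 9]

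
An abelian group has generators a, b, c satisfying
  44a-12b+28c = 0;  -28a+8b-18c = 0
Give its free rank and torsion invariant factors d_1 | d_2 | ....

Answer: M ≅ ℤ^1 ⊕ ℤ/2 ⊕ ℤ/4

Derivation:
rank_ℚ(R)=2; free=3−2=1
SNF(R) diag = [2, 4] → torsion [2, 4]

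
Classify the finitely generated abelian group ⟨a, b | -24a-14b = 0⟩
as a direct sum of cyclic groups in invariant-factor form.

Answer: M ≅ ℤ^1 ⊕ ℤ/2

Derivation:
rank_ℚ(R)=1; free=2−1=1
SNF(R) diag = [2] → torsion [2]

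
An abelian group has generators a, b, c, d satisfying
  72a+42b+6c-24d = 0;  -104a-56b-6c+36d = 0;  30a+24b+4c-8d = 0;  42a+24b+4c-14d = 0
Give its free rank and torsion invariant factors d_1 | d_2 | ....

Answer: M ≅ ℤ/2 ⊕ ℤ/2 ⊕ ℤ/6 ⊕ ℤ/6

Derivation:
rank_ℚ(R)=4; free=4−4=0
SNF(R) diag = [2, 2, 6, 6] → torsion [2, 2, 6, 6]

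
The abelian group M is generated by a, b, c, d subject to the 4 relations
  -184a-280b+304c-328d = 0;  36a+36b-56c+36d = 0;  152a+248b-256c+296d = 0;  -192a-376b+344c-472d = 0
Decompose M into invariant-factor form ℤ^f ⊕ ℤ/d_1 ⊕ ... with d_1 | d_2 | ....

Answer: M ≅ ℤ/4 ⊕ ℤ/8 ⊕ ℤ/16 ⊕ ℤ/48

Derivation:
rank_ℚ(R)=4; free=4−4=0
SNF(R) diag = [4, 8, 16, 48] → torsion [4, 8, 16, 48]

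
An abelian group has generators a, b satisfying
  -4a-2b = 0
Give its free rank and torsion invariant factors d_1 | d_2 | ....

Answer: M ≅ ℤ^1 ⊕ ℤ/2

Derivation:
rank_ℚ(R)=1; free=2−1=1
SNF(R) diag = [2] → torsion [2]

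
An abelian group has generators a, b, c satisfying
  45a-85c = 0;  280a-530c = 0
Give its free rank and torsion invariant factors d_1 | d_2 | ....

Answer: M ≅ ℤ^1 ⊕ ℤ/5 ⊕ ℤ/10

Derivation:
rank_ℚ(R)=2; free=3−2=1
SNF(R) diag = [5, 10] → torsion [5, 10]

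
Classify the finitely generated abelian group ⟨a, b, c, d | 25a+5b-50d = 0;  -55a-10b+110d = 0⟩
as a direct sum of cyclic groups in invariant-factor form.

Answer: M ≅ ℤ^2 ⊕ ℤ/5 ⊕ ℤ/5

Derivation:
rank_ℚ(R)=2; free=4−2=2
SNF(R) diag = [5, 5] → torsion [5, 5]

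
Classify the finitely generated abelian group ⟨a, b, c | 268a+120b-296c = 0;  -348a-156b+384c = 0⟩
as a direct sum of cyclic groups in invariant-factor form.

rank_ℚ(R)=2; free=3−2=1
SNF(R) diag = [4, 12] → torsion [4, 12]

Answer: M ≅ ℤ^1 ⊕ ℤ/4 ⊕ ℤ/12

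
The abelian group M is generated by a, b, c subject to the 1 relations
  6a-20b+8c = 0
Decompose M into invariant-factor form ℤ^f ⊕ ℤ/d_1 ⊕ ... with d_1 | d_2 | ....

Answer: M ≅ ℤ^2 ⊕ ℤ/2

Derivation:
rank_ℚ(R)=1; free=3−1=2
SNF(R) diag = [2] → torsion [2]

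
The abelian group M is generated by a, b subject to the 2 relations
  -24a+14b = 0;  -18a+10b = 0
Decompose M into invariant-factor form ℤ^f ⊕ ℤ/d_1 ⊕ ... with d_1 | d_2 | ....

rank_ℚ(R)=2; free=2−2=0
SNF(R) diag = [2, 6] → torsion [2, 6]

Answer: M ≅ ℤ/2 ⊕ ℤ/6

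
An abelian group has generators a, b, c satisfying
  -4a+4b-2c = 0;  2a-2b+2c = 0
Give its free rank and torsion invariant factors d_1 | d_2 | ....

Answer: M ≅ ℤ^1 ⊕ ℤ/2 ⊕ ℤ/2

Derivation:
rank_ℚ(R)=2; free=3−2=1
SNF(R) diag = [2, 2] → torsion [2, 2]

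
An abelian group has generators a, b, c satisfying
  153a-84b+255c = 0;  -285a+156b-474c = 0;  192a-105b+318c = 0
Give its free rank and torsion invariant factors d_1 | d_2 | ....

Answer: M ≅ ℤ/3 ⊕ ℤ/3 ⊕ ℤ/9

Derivation:
rank_ℚ(R)=3; free=3−3=0
SNF(R) diag = [3, 3, 9] → torsion [3, 3, 9]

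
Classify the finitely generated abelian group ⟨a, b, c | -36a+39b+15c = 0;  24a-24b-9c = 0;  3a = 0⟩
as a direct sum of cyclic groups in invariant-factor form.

Answer: M ≅ ℤ/3 ⊕ ℤ/3 ⊕ ℤ/3

Derivation:
rank_ℚ(R)=3; free=3−3=0
SNF(R) diag = [3, 3, 3] → torsion [3, 3, 3]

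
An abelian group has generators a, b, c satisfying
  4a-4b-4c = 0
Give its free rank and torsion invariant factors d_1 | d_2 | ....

Answer: M ≅ ℤ^2 ⊕ ℤ/4

Derivation:
rank_ℚ(R)=1; free=3−1=2
SNF(R) diag = [4] → torsion [4]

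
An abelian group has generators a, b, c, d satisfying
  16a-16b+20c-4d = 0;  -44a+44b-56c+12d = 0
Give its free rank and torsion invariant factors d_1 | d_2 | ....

Answer: M ≅ ℤ^2 ⊕ ℤ/4 ⊕ ℤ/4

Derivation:
rank_ℚ(R)=2; free=4−2=2
SNF(R) diag = [4, 4] → torsion [4, 4]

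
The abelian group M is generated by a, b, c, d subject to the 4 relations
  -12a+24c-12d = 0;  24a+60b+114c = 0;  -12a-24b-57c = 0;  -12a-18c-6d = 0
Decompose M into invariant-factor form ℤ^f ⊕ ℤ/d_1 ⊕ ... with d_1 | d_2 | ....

Answer: M ≅ ℤ/3 ⊕ ℤ/6 ⊕ ℤ/12 ⊕ ℤ/12

Derivation:
rank_ℚ(R)=4; free=4−4=0
SNF(R) diag = [3, 6, 12, 12] → torsion [3, 6, 12, 12]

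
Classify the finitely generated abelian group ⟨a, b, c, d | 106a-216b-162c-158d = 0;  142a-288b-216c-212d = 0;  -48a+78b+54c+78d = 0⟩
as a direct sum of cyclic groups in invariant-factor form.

rank_ℚ(R)=3; free=4−3=1
SNF(R) diag = [2, 6, 18] → torsion [2, 6, 18]

Answer: M ≅ ℤ^1 ⊕ ℤ/2 ⊕ ℤ/6 ⊕ ℤ/18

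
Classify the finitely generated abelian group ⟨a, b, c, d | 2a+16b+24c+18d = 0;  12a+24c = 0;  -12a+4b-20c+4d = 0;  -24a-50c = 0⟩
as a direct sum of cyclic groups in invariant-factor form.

Answer: M ≅ ℤ/2 ⊕ ℤ/2 ⊕ ℤ/4 ⊕ ℤ/12

Derivation:
rank_ℚ(R)=4; free=4−4=0
SNF(R) diag = [2, 2, 4, 12] → torsion [2, 2, 4, 12]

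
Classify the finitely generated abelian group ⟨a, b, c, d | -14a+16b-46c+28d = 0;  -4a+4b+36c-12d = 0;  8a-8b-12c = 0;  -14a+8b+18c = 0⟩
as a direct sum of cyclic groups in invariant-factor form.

Answer: M ≅ ℤ/2 ⊕ ℤ/4 ⊕ ℤ/12 ⊕ ℤ/12

Derivation:
rank_ℚ(R)=4; free=4−4=0
SNF(R) diag = [2, 4, 12, 12] → torsion [2, 4, 12, 12]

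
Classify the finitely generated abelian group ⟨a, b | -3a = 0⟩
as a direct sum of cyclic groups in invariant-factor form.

Answer: M ≅ ℤ^1 ⊕ ℤ/3

Derivation:
rank_ℚ(R)=1; free=2−1=1
SNF(R) diag = [3] → torsion [3]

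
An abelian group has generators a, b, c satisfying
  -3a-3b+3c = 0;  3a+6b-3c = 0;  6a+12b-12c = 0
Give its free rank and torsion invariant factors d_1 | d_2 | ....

Answer: M ≅ ℤ/3 ⊕ ℤ/3 ⊕ ℤ/6

Derivation:
rank_ℚ(R)=3; free=3−3=0
SNF(R) diag = [3, 3, 6] → torsion [3, 3, 6]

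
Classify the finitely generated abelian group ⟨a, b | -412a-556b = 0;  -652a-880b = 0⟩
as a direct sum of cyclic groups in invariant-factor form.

Answer: M ≅ ℤ/4 ⊕ ℤ/12

Derivation:
rank_ℚ(R)=2; free=2−2=0
SNF(R) diag = [4, 12] → torsion [4, 12]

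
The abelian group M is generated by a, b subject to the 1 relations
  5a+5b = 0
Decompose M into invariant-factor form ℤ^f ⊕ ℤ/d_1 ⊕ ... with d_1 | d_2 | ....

Answer: M ≅ ℤ^1 ⊕ ℤ/5

Derivation:
rank_ℚ(R)=1; free=2−1=1
SNF(R) diag = [5] → torsion [5]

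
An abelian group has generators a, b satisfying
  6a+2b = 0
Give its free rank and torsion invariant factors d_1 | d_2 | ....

Answer: M ≅ ℤ^1 ⊕ ℤ/2

Derivation:
rank_ℚ(R)=1; free=2−1=1
SNF(R) diag = [2] → torsion [2]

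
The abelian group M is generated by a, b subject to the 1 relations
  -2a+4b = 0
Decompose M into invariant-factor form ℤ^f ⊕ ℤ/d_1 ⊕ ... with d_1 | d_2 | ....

Answer: M ≅ ℤ^1 ⊕ ℤ/2

Derivation:
rank_ℚ(R)=1; free=2−1=1
SNF(R) diag = [2] → torsion [2]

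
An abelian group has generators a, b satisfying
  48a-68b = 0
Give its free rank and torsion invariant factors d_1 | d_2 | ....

Answer: M ≅ ℤ^1 ⊕ ℤ/4

Derivation:
rank_ℚ(R)=1; free=2−1=1
SNF(R) diag = [4] → torsion [4]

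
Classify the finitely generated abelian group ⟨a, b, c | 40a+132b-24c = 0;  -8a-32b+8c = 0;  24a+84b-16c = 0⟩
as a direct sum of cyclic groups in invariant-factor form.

rank_ℚ(R)=3; free=3−3=0
SNF(R) diag = [4, 8, 8] → torsion [4, 8, 8]

Answer: M ≅ ℤ/4 ⊕ ℤ/8 ⊕ ℤ/8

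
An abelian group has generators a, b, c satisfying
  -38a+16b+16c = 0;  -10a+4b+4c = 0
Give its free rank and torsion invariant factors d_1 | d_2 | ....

Answer: M ≅ ℤ^1 ⊕ ℤ/2 ⊕ ℤ/4

Derivation:
rank_ℚ(R)=2; free=3−2=1
SNF(R) diag = [2, 4] → torsion [2, 4]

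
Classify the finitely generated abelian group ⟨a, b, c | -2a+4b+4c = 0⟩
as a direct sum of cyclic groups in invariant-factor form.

rank_ℚ(R)=1; free=3−1=2
SNF(R) diag = [2] → torsion [2]

Answer: M ≅ ℤ^2 ⊕ ℤ/2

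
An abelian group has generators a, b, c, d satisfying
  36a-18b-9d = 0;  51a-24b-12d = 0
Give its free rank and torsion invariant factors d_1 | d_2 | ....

rank_ℚ(R)=2; free=4−2=2
SNF(R) diag = [3, 9] → torsion [3, 9]

Answer: M ≅ ℤ^2 ⊕ ℤ/3 ⊕ ℤ/9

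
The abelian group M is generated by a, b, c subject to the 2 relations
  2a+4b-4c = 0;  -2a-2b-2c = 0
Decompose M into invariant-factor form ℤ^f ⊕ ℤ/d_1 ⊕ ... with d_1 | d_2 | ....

Answer: M ≅ ℤ^1 ⊕ ℤ/2 ⊕ ℤ/2

Derivation:
rank_ℚ(R)=2; free=3−2=1
SNF(R) diag = [2, 2] → torsion [2, 2]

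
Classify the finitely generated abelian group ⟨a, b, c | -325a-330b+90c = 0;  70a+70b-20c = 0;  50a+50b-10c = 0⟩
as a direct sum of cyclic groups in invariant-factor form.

rank_ℚ(R)=3; free=3−3=0
SNF(R) diag = [5, 10, 30] → torsion [5, 10, 30]

Answer: M ≅ ℤ/5 ⊕ ℤ/10 ⊕ ℤ/30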